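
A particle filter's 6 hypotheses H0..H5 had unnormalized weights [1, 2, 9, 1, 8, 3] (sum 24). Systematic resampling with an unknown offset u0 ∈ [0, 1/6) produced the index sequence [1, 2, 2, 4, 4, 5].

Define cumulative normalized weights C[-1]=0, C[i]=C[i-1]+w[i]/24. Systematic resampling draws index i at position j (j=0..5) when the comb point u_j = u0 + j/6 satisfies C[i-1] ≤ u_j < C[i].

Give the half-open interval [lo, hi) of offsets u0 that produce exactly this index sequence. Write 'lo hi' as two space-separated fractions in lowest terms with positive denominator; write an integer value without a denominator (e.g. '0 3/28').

C = [1/24, 1/8, 1/2, 13/24, 7/8, 1]
j=0 picked index 1: u0 ∈ [1/24, 1/8)
j=1 picked index 2: u0 ∈ [-1/24, 1/3)
j=2 picked index 2: u0 ∈ [-5/24, 1/6)
j=3 picked index 4: u0 ∈ [1/24, 3/8)
j=4 picked index 4: u0 ∈ [-1/8, 5/24)
j=5 picked index 5: u0 ∈ [1/24, 1/6)
intersection: [1/24, 1/8)

1/24 1/8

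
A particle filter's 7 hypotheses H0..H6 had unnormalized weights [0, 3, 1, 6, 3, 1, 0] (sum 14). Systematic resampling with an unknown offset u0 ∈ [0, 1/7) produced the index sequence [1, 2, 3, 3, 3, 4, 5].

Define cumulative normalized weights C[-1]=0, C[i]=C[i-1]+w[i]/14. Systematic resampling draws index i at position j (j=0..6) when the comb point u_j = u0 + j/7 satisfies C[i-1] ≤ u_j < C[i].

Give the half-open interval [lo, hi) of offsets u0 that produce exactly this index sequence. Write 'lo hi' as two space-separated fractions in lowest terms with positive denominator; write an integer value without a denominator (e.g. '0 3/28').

C = [0, 3/14, 2/7, 5/7, 13/14, 1, 1]
j=0 picked index 1: u0 ∈ [0, 3/14)
j=1 picked index 2: u0 ∈ [1/14, 1/7)
j=2 picked index 3: u0 ∈ [0, 3/7)
j=3 picked index 3: u0 ∈ [-1/7, 2/7)
j=4 picked index 3: u0 ∈ [-2/7, 1/7)
j=5 picked index 4: u0 ∈ [0, 3/14)
j=6 picked index 5: u0 ∈ [1/14, 1/7)
intersection: [1/14, 1/7)

1/14 1/7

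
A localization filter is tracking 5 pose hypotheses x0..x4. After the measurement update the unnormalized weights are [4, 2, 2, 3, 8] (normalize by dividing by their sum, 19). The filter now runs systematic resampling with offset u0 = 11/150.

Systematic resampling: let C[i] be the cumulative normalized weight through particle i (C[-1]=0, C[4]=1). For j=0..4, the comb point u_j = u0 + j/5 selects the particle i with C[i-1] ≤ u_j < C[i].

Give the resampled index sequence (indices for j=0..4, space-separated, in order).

C = [4/19, 6/19, 8/19, 11/19, 1]
j=0: u_0=11/150 ∈ [0, 4/19) → index 0
j=1: u_1=41/150 ∈ [4/19, 6/19) → index 1
j=2: u_2=71/150 ∈ [8/19, 11/19) → index 3
j=3: u_3=101/150 ∈ [11/19, 1) → index 4
j=4: u_4=131/150 ∈ [11/19, 1) → index 4

0 1 3 4 4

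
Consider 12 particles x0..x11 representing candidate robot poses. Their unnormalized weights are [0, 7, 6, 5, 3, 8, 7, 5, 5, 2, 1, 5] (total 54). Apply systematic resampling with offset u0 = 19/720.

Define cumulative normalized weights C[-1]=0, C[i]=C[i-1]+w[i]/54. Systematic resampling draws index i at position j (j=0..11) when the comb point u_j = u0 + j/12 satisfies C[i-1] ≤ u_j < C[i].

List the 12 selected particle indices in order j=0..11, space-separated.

C = [0, 7/54, 13/54, 1/3, 7/18, 29/54, 2/3, 41/54, 23/27, 8/9, 49/54, 1]
j=0: u_0=19/720 ∈ [0, 7/54) → index 1
j=1: u_1=79/720 ∈ [0, 7/54) → index 1
j=2: u_2=139/720 ∈ [7/54, 13/54) → index 2
j=3: u_3=199/720 ∈ [13/54, 1/3) → index 3
j=4: u_4=259/720 ∈ [1/3, 7/18) → index 4
j=5: u_5=319/720 ∈ [7/18, 29/54) → index 5
j=6: u_6=379/720 ∈ [7/18, 29/54) → index 5
j=7: u_7=439/720 ∈ [29/54, 2/3) → index 6
j=8: u_8=499/720 ∈ [2/3, 41/54) → index 7
j=9: u_9=559/720 ∈ [41/54, 23/27) → index 8
j=10: u_10=619/720 ∈ [23/27, 8/9) → index 9
j=11: u_11=679/720 ∈ [49/54, 1) → index 11

1 1 2 3 4 5 5 6 7 8 9 11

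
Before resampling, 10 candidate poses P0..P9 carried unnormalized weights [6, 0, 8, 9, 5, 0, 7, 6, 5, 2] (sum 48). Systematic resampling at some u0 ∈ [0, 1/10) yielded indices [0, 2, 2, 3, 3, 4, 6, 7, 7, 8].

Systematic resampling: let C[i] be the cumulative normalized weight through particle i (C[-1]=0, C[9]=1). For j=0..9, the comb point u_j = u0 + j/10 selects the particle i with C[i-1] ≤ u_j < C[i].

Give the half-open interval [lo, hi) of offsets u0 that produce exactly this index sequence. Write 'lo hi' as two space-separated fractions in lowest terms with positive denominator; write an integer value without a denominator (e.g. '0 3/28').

C = [1/8, 1/8, 7/24, 23/48, 7/12, 7/12, 35/48, 41/48, 23/24, 1]
j=0 picked index 0: u0 ∈ [0, 1/8)
j=1 picked index 2: u0 ∈ [1/40, 23/120)
j=2 picked index 2: u0 ∈ [-3/40, 11/120)
j=3 picked index 3: u0 ∈ [-1/120, 43/240)
j=4 picked index 3: u0 ∈ [-13/120, 19/240)
j=5 picked index 4: u0 ∈ [-1/48, 1/12)
j=6 picked index 6: u0 ∈ [-1/60, 31/240)
j=7 picked index 7: u0 ∈ [7/240, 37/240)
j=8 picked index 7: u0 ∈ [-17/240, 13/240)
j=9 picked index 8: u0 ∈ [-11/240, 7/120)
intersection: [7/240, 13/240)

7/240 13/240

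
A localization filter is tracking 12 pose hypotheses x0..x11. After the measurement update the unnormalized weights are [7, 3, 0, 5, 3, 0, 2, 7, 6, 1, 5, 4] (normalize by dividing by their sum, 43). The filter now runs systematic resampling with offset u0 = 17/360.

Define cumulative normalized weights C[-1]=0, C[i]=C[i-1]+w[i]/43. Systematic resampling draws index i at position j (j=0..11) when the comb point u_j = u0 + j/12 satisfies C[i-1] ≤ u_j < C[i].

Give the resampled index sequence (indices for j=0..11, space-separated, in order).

0 0 1 3 4 6 7 8 8 10 10 11

C = [7/43, 10/43, 10/43, 15/43, 18/43, 18/43, 20/43, 27/43, 33/43, 34/43, 39/43, 1]
j=0: u_0=17/360 ∈ [0, 7/43) → index 0
j=1: u_1=47/360 ∈ [0, 7/43) → index 0
j=2: u_2=77/360 ∈ [7/43, 10/43) → index 1
j=3: u_3=107/360 ∈ [10/43, 15/43) → index 3
j=4: u_4=137/360 ∈ [15/43, 18/43) → index 4
j=5: u_5=167/360 ∈ [18/43, 20/43) → index 6
j=6: u_6=197/360 ∈ [20/43, 27/43) → index 7
j=7: u_7=227/360 ∈ [27/43, 33/43) → index 8
j=8: u_8=257/360 ∈ [27/43, 33/43) → index 8
j=9: u_9=287/360 ∈ [34/43, 39/43) → index 10
j=10: u_10=317/360 ∈ [34/43, 39/43) → index 10
j=11: u_11=347/360 ∈ [39/43, 1) → index 11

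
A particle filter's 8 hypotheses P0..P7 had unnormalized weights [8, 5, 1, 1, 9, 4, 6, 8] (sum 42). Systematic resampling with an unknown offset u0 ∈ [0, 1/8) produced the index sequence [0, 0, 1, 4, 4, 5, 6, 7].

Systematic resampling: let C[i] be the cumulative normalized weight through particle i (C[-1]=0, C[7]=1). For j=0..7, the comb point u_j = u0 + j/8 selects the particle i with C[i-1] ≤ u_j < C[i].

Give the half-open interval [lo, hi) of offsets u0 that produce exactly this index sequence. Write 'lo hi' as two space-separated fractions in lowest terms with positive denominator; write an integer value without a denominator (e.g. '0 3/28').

C = [4/21, 13/42, 1/3, 5/14, 4/7, 2/3, 17/21, 1]
j=0 picked index 0: u0 ∈ [0, 4/21)
j=1 picked index 0: u0 ∈ [-1/8, 11/168)
j=2 picked index 1: u0 ∈ [-5/84, 5/84)
j=3 picked index 4: u0 ∈ [-1/56, 11/56)
j=4 picked index 4: u0 ∈ [-1/7, 1/14)
j=5 picked index 5: u0 ∈ [-3/56, 1/24)
j=6 picked index 6: u0 ∈ [-1/12, 5/84)
j=7 picked index 7: u0 ∈ [-11/168, 1/8)
intersection: [0, 1/24)

0 1/24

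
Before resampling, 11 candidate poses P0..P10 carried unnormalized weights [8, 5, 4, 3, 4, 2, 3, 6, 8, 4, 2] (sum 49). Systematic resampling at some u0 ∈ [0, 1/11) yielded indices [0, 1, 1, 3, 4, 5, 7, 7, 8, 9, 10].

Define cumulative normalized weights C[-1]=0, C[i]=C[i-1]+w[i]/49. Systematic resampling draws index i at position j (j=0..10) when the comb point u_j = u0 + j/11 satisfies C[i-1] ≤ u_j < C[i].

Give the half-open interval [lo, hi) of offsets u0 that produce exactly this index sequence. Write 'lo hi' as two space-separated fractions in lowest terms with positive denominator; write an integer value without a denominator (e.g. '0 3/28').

C = [8/49, 13/49, 17/49, 20/49, 24/49, 26/49, 29/49, 5/7, 43/49, 47/49, 1]
j=0 picked index 0: u0 ∈ [0, 8/49)
j=1 picked index 1: u0 ∈ [39/539, 94/539)
j=2 picked index 1: u0 ∈ [-10/539, 45/539)
j=3 picked index 3: u0 ∈ [40/539, 73/539)
j=4 picked index 4: u0 ∈ [24/539, 68/539)
j=5 picked index 5: u0 ∈ [19/539, 41/539)
j=6 picked index 7: u0 ∈ [25/539, 13/77)
j=7 picked index 7: u0 ∈ [-24/539, 6/77)
j=8 picked index 8: u0 ∈ [-1/77, 81/539)
j=9 picked index 9: u0 ∈ [32/539, 76/539)
j=10 picked index 10: u0 ∈ [27/539, 1/11)
intersection: [40/539, 41/539)

40/539 41/539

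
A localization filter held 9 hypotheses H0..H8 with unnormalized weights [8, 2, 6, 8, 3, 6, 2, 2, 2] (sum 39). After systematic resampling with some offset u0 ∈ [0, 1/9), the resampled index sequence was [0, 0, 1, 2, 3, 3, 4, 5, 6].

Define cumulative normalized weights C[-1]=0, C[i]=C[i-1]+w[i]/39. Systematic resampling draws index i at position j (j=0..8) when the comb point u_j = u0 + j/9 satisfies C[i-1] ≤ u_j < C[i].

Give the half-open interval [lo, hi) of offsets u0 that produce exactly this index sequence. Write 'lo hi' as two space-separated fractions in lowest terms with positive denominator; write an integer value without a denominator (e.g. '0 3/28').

C = [8/39, 10/39, 16/39, 8/13, 9/13, 11/13, 35/39, 37/39, 1]
j=0 picked index 0: u0 ∈ [0, 8/39)
j=1 picked index 0: u0 ∈ [-1/9, 11/117)
j=2 picked index 1: u0 ∈ [-2/117, 4/117)
j=3 picked index 2: u0 ∈ [-1/13, 1/13)
j=4 picked index 3: u0 ∈ [-4/117, 20/117)
j=5 picked index 3: u0 ∈ [-17/117, 7/117)
j=6 picked index 4: u0 ∈ [-2/39, 1/39)
j=7 picked index 5: u0 ∈ [-10/117, 8/117)
j=8 picked index 6: u0 ∈ [-5/117, 1/117)
intersection: [0, 1/117)

0 1/117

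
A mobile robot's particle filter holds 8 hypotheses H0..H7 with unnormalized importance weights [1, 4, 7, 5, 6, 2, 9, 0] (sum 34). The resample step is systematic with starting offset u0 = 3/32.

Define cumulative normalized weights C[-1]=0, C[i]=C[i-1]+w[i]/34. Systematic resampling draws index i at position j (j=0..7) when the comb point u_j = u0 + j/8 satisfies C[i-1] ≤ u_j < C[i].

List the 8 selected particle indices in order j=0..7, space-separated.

1 2 2 3 4 5 6 6

C = [1/34, 5/34, 6/17, 1/2, 23/34, 25/34, 1, 1]
j=0: u_0=3/32 ∈ [1/34, 5/34) → index 1
j=1: u_1=7/32 ∈ [5/34, 6/17) → index 2
j=2: u_2=11/32 ∈ [5/34, 6/17) → index 2
j=3: u_3=15/32 ∈ [6/17, 1/2) → index 3
j=4: u_4=19/32 ∈ [1/2, 23/34) → index 4
j=5: u_5=23/32 ∈ [23/34, 25/34) → index 5
j=6: u_6=27/32 ∈ [25/34, 1) → index 6
j=7: u_7=31/32 ∈ [25/34, 1) → index 6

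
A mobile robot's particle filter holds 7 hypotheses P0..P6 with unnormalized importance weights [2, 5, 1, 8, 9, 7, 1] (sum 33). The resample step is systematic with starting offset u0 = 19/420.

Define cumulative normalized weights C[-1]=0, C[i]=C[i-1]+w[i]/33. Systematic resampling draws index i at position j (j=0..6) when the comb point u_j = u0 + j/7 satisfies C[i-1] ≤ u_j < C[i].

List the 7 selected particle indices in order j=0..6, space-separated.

C = [2/33, 7/33, 8/33, 16/33, 25/33, 32/33, 1]
j=0: u_0=19/420 ∈ [0, 2/33) → index 0
j=1: u_1=79/420 ∈ [2/33, 7/33) → index 1
j=2: u_2=139/420 ∈ [8/33, 16/33) → index 3
j=3: u_3=199/420 ∈ [8/33, 16/33) → index 3
j=4: u_4=37/60 ∈ [16/33, 25/33) → index 4
j=5: u_5=319/420 ∈ [25/33, 32/33) → index 5
j=6: u_6=379/420 ∈ [25/33, 32/33) → index 5

0 1 3 3 4 5 5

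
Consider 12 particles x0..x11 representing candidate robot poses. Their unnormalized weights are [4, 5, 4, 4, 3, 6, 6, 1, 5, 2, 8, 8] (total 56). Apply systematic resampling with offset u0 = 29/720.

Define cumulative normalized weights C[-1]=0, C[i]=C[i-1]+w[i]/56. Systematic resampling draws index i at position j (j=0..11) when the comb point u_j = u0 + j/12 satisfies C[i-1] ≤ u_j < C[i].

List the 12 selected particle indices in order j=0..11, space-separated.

0 1 2 3 5 5 6 8 9 10 11 11

C = [1/14, 9/56, 13/56, 17/56, 5/14, 13/28, 4/7, 33/56, 19/28, 5/7, 6/7, 1]
j=0: u_0=29/720 ∈ [0, 1/14) → index 0
j=1: u_1=89/720 ∈ [1/14, 9/56) → index 1
j=2: u_2=149/720 ∈ [9/56, 13/56) → index 2
j=3: u_3=209/720 ∈ [13/56, 17/56) → index 3
j=4: u_4=269/720 ∈ [5/14, 13/28) → index 5
j=5: u_5=329/720 ∈ [5/14, 13/28) → index 5
j=6: u_6=389/720 ∈ [13/28, 4/7) → index 6
j=7: u_7=449/720 ∈ [33/56, 19/28) → index 8
j=8: u_8=509/720 ∈ [19/28, 5/7) → index 9
j=9: u_9=569/720 ∈ [5/7, 6/7) → index 10
j=10: u_10=629/720 ∈ [6/7, 1) → index 11
j=11: u_11=689/720 ∈ [6/7, 1) → index 11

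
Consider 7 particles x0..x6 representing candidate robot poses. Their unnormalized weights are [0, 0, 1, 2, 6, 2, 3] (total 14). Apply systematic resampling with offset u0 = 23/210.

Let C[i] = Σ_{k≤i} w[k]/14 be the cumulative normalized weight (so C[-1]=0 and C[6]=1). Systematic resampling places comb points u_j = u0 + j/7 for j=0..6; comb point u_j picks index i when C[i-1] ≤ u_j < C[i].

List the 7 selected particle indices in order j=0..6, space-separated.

C = [0, 0, 1/14, 3/14, 9/14, 11/14, 1]
j=0: u_0=23/210 ∈ [1/14, 3/14) → index 3
j=1: u_1=53/210 ∈ [3/14, 9/14) → index 4
j=2: u_2=83/210 ∈ [3/14, 9/14) → index 4
j=3: u_3=113/210 ∈ [3/14, 9/14) → index 4
j=4: u_4=143/210 ∈ [9/14, 11/14) → index 5
j=5: u_5=173/210 ∈ [11/14, 1) → index 6
j=6: u_6=29/30 ∈ [11/14, 1) → index 6

3 4 4 4 5 6 6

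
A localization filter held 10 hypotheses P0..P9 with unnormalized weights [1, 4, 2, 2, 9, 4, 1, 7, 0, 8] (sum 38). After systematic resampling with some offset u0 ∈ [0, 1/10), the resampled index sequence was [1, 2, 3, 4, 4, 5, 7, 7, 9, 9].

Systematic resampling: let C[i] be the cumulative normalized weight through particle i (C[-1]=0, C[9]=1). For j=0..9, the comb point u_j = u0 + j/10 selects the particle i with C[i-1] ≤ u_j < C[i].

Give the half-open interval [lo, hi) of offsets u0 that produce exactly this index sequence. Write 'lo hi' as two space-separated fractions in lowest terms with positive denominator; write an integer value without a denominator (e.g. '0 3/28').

C = [1/38, 5/38, 7/38, 9/38, 9/19, 11/19, 23/38, 15/19, 15/19, 1]
j=0 picked index 1: u0 ∈ [1/38, 5/38)
j=1 picked index 2: u0 ∈ [3/95, 8/95)
j=2 picked index 3: u0 ∈ [-3/190, 7/190)
j=3 picked index 4: u0 ∈ [-6/95, 33/190)
j=4 picked index 4: u0 ∈ [-31/190, 7/95)
j=5 picked index 5: u0 ∈ [-1/38, 3/38)
j=6 picked index 7: u0 ∈ [1/190, 18/95)
j=7 picked index 7: u0 ∈ [-9/95, 17/190)
j=8 picked index 9: u0 ∈ [-1/95, 1/5)
j=9 picked index 9: u0 ∈ [-21/190, 1/10)
intersection: [3/95, 7/190)

3/95 7/190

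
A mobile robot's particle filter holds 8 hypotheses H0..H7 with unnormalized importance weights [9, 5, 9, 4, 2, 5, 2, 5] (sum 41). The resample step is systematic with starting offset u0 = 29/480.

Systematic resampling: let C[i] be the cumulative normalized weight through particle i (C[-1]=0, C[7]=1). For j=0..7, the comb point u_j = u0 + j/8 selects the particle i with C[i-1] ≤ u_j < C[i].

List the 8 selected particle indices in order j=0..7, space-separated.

0 0 1 2 2 4 5 7

C = [9/41, 14/41, 23/41, 27/41, 29/41, 34/41, 36/41, 1]
j=0: u_0=29/480 ∈ [0, 9/41) → index 0
j=1: u_1=89/480 ∈ [0, 9/41) → index 0
j=2: u_2=149/480 ∈ [9/41, 14/41) → index 1
j=3: u_3=209/480 ∈ [14/41, 23/41) → index 2
j=4: u_4=269/480 ∈ [14/41, 23/41) → index 2
j=5: u_5=329/480 ∈ [27/41, 29/41) → index 4
j=6: u_6=389/480 ∈ [29/41, 34/41) → index 5
j=7: u_7=449/480 ∈ [36/41, 1) → index 7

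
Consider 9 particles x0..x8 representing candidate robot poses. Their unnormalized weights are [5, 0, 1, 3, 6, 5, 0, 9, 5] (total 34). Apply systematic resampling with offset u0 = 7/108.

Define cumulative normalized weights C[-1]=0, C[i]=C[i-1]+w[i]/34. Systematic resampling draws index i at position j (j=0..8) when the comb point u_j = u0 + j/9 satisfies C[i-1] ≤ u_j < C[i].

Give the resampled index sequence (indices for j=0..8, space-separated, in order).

C = [5/34, 5/34, 3/17, 9/34, 15/34, 10/17, 10/17, 29/34, 1]
j=0: u_0=7/108 ∈ [0, 5/34) → index 0
j=1: u_1=19/108 ∈ [5/34, 3/17) → index 2
j=2: u_2=31/108 ∈ [9/34, 15/34) → index 4
j=3: u_3=43/108 ∈ [9/34, 15/34) → index 4
j=4: u_4=55/108 ∈ [15/34, 10/17) → index 5
j=5: u_5=67/108 ∈ [10/17, 29/34) → index 7
j=6: u_6=79/108 ∈ [10/17, 29/34) → index 7
j=7: u_7=91/108 ∈ [10/17, 29/34) → index 7
j=8: u_8=103/108 ∈ [29/34, 1) → index 8

0 2 4 4 5 7 7 7 8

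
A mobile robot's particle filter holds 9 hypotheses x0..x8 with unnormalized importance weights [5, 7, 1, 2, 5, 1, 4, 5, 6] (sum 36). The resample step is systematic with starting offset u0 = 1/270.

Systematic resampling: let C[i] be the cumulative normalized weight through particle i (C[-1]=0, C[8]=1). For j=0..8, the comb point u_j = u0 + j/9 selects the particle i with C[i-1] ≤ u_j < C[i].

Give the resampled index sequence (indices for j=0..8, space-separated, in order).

C = [5/36, 1/3, 13/36, 5/12, 5/9, 7/12, 25/36, 5/6, 1]
j=0: u_0=1/270 ∈ [0, 5/36) → index 0
j=1: u_1=31/270 ∈ [0, 5/36) → index 0
j=2: u_2=61/270 ∈ [5/36, 1/3) → index 1
j=3: u_3=91/270 ∈ [1/3, 13/36) → index 2
j=4: u_4=121/270 ∈ [5/12, 5/9) → index 4
j=5: u_5=151/270 ∈ [5/9, 7/12) → index 5
j=6: u_6=181/270 ∈ [7/12, 25/36) → index 6
j=7: u_7=211/270 ∈ [25/36, 5/6) → index 7
j=8: u_8=241/270 ∈ [5/6, 1) → index 8

0 0 1 2 4 5 6 7 8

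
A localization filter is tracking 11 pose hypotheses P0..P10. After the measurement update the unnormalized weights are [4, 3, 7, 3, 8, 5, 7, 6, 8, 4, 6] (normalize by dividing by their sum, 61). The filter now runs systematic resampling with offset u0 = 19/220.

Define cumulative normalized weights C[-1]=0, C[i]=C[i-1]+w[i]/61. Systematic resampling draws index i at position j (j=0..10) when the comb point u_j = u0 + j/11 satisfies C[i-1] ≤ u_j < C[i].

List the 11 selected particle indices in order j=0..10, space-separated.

1 2 3 4 5 6 7 8 8 10 10

C = [4/61, 7/61, 14/61, 17/61, 25/61, 30/61, 37/61, 43/61, 51/61, 55/61, 1]
j=0: u_0=19/220 ∈ [4/61, 7/61) → index 1
j=1: u_1=39/220 ∈ [7/61, 14/61) → index 2
j=2: u_2=59/220 ∈ [14/61, 17/61) → index 3
j=3: u_3=79/220 ∈ [17/61, 25/61) → index 4
j=4: u_4=9/20 ∈ [25/61, 30/61) → index 5
j=5: u_5=119/220 ∈ [30/61, 37/61) → index 6
j=6: u_6=139/220 ∈ [37/61, 43/61) → index 7
j=7: u_7=159/220 ∈ [43/61, 51/61) → index 8
j=8: u_8=179/220 ∈ [43/61, 51/61) → index 8
j=9: u_9=199/220 ∈ [55/61, 1) → index 10
j=10: u_10=219/220 ∈ [55/61, 1) → index 10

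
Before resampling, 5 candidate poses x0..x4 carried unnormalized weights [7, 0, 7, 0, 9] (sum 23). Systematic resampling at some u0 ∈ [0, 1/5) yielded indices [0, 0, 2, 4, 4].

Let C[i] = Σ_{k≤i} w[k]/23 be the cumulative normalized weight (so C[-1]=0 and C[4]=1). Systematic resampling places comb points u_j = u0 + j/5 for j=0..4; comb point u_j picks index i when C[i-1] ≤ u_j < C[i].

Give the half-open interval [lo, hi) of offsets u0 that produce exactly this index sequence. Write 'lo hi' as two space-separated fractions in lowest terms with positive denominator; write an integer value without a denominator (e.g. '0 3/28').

C = [7/23, 7/23, 14/23, 14/23, 1]
j=0 picked index 0: u0 ∈ [0, 7/23)
j=1 picked index 0: u0 ∈ [-1/5, 12/115)
j=2 picked index 2: u0 ∈ [-11/115, 24/115)
j=3 picked index 4: u0 ∈ [1/115, 2/5)
j=4 picked index 4: u0 ∈ [-22/115, 1/5)
intersection: [1/115, 12/115)

1/115 12/115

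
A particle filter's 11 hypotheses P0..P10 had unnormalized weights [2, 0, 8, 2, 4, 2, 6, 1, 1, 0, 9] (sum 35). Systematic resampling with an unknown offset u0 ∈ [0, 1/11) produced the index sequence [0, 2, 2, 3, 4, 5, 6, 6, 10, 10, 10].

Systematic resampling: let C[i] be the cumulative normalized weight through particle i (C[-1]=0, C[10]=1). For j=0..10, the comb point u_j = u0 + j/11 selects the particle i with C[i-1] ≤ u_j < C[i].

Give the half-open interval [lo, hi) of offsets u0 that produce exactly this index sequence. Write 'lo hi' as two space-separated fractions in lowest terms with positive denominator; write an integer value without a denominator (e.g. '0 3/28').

C = [2/35, 2/35, 2/7, 12/35, 16/35, 18/35, 24/35, 5/7, 26/35, 26/35, 1]
j=0 picked index 0: u0 ∈ [0, 2/35)
j=1 picked index 2: u0 ∈ [-13/385, 15/77)
j=2 picked index 2: u0 ∈ [-48/385, 8/77)
j=3 picked index 3: u0 ∈ [1/77, 27/385)
j=4 picked index 4: u0 ∈ [-8/385, 36/385)
j=5 picked index 5: u0 ∈ [1/385, 23/385)
j=6 picked index 6: u0 ∈ [-12/385, 54/385)
j=7 picked index 6: u0 ∈ [-47/385, 19/385)
j=8 picked index 10: u0 ∈ [6/385, 3/11)
j=9 picked index 10: u0 ∈ [-29/385, 2/11)
j=10 picked index 10: u0 ∈ [-64/385, 1/11)
intersection: [6/385, 19/385)

6/385 19/385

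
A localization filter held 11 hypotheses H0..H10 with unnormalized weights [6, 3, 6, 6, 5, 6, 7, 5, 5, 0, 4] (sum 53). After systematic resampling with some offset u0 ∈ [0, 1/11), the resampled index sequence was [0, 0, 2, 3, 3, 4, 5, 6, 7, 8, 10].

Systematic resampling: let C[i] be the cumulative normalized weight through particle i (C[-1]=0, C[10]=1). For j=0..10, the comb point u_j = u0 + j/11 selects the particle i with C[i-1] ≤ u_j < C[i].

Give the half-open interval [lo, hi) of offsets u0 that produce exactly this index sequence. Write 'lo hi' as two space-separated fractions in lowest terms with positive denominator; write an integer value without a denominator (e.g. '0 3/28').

9/583 13/583

C = [6/53, 9/53, 15/53, 21/53, 26/53, 32/53, 39/53, 44/53, 49/53, 49/53, 1]
j=0 picked index 0: u0 ∈ [0, 6/53)
j=1 picked index 0: u0 ∈ [-1/11, 13/583)
j=2 picked index 2: u0 ∈ [-7/583, 59/583)
j=3 picked index 3: u0 ∈ [6/583, 72/583)
j=4 picked index 3: u0 ∈ [-47/583, 19/583)
j=5 picked index 4: u0 ∈ [-34/583, 21/583)
j=6 picked index 5: u0 ∈ [-32/583, 34/583)
j=7 picked index 6: u0 ∈ [-19/583, 58/583)
j=8 picked index 7: u0 ∈ [5/583, 60/583)
j=9 picked index 8: u0 ∈ [7/583, 62/583)
j=10 picked index 10: u0 ∈ [9/583, 1/11)
intersection: [9/583, 13/583)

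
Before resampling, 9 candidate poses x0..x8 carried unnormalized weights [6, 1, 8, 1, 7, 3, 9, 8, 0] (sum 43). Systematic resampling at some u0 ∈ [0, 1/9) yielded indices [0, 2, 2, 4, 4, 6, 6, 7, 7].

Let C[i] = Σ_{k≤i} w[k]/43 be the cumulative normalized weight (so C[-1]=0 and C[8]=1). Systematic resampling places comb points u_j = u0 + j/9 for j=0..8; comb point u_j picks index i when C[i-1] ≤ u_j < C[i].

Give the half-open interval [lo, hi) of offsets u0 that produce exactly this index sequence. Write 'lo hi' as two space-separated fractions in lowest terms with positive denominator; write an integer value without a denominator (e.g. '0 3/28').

C = [6/43, 7/43, 15/43, 16/43, 23/43, 26/43, 35/43, 1, 1]
j=0 picked index 0: u0 ∈ [0, 6/43)
j=1 picked index 2: u0 ∈ [20/387, 92/387)
j=2 picked index 2: u0 ∈ [-23/387, 49/387)
j=3 picked index 4: u0 ∈ [5/129, 26/129)
j=4 picked index 4: u0 ∈ [-28/387, 35/387)
j=5 picked index 6: u0 ∈ [19/387, 100/387)
j=6 picked index 6: u0 ∈ [-8/129, 19/129)
j=7 picked index 7: u0 ∈ [14/387, 2/9)
j=8 picked index 7: u0 ∈ [-29/387, 1/9)
intersection: [20/387, 35/387)

20/387 35/387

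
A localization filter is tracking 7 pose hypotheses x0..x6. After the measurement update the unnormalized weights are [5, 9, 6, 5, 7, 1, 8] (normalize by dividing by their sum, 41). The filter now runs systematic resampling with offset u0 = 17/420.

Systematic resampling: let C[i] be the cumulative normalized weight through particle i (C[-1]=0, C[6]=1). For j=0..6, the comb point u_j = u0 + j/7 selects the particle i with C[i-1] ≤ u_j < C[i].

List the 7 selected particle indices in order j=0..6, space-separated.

C = [5/41, 14/41, 20/41, 25/41, 32/41, 33/41, 1]
j=0: u_0=17/420 ∈ [0, 5/41) → index 0
j=1: u_1=11/60 ∈ [5/41, 14/41) → index 1
j=2: u_2=137/420 ∈ [5/41, 14/41) → index 1
j=3: u_3=197/420 ∈ [14/41, 20/41) → index 2
j=4: u_4=257/420 ∈ [25/41, 32/41) → index 4
j=5: u_5=317/420 ∈ [25/41, 32/41) → index 4
j=6: u_6=377/420 ∈ [33/41, 1) → index 6

0 1 1 2 4 4 6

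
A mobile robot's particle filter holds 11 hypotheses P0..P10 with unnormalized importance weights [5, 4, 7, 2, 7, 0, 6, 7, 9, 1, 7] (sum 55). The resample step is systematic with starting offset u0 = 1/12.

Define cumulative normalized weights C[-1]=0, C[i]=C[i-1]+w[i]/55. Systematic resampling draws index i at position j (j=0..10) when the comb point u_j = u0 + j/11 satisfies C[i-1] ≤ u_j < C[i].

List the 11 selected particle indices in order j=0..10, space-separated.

C = [1/11, 9/55, 16/55, 18/55, 5/11, 5/11, 31/55, 38/55, 47/55, 48/55, 1]
j=0: u_0=1/12 ∈ [0, 1/11) → index 0
j=1: u_1=23/132 ∈ [9/55, 16/55) → index 2
j=2: u_2=35/132 ∈ [9/55, 16/55) → index 2
j=3: u_3=47/132 ∈ [18/55, 5/11) → index 4
j=4: u_4=59/132 ∈ [18/55, 5/11) → index 4
j=5: u_5=71/132 ∈ [5/11, 31/55) → index 6
j=6: u_6=83/132 ∈ [31/55, 38/55) → index 7
j=7: u_7=95/132 ∈ [38/55, 47/55) → index 8
j=8: u_8=107/132 ∈ [38/55, 47/55) → index 8
j=9: u_9=119/132 ∈ [48/55, 1) → index 10
j=10: u_10=131/132 ∈ [48/55, 1) → index 10

0 2 2 4 4 6 7 8 8 10 10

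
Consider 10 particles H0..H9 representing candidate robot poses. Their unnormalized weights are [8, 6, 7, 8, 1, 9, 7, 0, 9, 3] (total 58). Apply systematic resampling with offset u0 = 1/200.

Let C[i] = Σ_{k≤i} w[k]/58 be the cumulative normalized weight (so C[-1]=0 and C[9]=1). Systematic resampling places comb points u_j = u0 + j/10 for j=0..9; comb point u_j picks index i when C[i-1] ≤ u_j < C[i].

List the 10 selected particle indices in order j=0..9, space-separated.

0 0 1 2 3 4 5 6 8 8

C = [4/29, 7/29, 21/58, 1/2, 15/29, 39/58, 23/29, 23/29, 55/58, 1]
j=0: u_0=1/200 ∈ [0, 4/29) → index 0
j=1: u_1=21/200 ∈ [0, 4/29) → index 0
j=2: u_2=41/200 ∈ [4/29, 7/29) → index 1
j=3: u_3=61/200 ∈ [7/29, 21/58) → index 2
j=4: u_4=81/200 ∈ [21/58, 1/2) → index 3
j=5: u_5=101/200 ∈ [1/2, 15/29) → index 4
j=6: u_6=121/200 ∈ [15/29, 39/58) → index 5
j=7: u_7=141/200 ∈ [39/58, 23/29) → index 6
j=8: u_8=161/200 ∈ [23/29, 55/58) → index 8
j=9: u_9=181/200 ∈ [23/29, 55/58) → index 8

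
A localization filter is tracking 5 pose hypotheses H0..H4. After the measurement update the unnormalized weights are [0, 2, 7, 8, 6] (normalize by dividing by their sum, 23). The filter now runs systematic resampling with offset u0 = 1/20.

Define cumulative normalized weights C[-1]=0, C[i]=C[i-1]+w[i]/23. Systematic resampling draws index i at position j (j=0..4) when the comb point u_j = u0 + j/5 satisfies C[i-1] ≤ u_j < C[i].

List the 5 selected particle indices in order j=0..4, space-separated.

1 2 3 3 4

C = [0, 2/23, 9/23, 17/23, 1]
j=0: u_0=1/20 ∈ [0, 2/23) → index 1
j=1: u_1=1/4 ∈ [2/23, 9/23) → index 2
j=2: u_2=9/20 ∈ [9/23, 17/23) → index 3
j=3: u_3=13/20 ∈ [9/23, 17/23) → index 3
j=4: u_4=17/20 ∈ [17/23, 1) → index 4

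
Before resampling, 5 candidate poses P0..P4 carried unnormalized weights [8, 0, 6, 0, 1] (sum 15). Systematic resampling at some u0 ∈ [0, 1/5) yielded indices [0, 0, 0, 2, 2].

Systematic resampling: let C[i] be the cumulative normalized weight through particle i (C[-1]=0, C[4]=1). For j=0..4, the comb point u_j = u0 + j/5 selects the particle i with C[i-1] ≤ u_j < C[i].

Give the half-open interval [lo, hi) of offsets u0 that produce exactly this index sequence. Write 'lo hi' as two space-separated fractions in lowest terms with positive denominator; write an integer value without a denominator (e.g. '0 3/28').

0 2/15

C = [8/15, 8/15, 14/15, 14/15, 1]
j=0 picked index 0: u0 ∈ [0, 8/15)
j=1 picked index 0: u0 ∈ [-1/5, 1/3)
j=2 picked index 0: u0 ∈ [-2/5, 2/15)
j=3 picked index 2: u0 ∈ [-1/15, 1/3)
j=4 picked index 2: u0 ∈ [-4/15, 2/15)
intersection: [0, 2/15)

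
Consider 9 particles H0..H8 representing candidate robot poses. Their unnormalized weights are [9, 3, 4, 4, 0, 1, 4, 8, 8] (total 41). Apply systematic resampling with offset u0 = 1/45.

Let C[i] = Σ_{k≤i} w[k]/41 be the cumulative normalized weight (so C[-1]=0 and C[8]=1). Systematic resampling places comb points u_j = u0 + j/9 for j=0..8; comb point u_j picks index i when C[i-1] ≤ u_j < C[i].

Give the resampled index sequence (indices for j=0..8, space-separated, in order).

0 0 1 2 3 6 7 7 8

C = [9/41, 12/41, 16/41, 20/41, 20/41, 21/41, 25/41, 33/41, 1]
j=0: u_0=1/45 ∈ [0, 9/41) → index 0
j=1: u_1=2/15 ∈ [0, 9/41) → index 0
j=2: u_2=11/45 ∈ [9/41, 12/41) → index 1
j=3: u_3=16/45 ∈ [12/41, 16/41) → index 2
j=4: u_4=7/15 ∈ [16/41, 20/41) → index 3
j=5: u_5=26/45 ∈ [21/41, 25/41) → index 6
j=6: u_6=31/45 ∈ [25/41, 33/41) → index 7
j=7: u_7=4/5 ∈ [25/41, 33/41) → index 7
j=8: u_8=41/45 ∈ [33/41, 1) → index 8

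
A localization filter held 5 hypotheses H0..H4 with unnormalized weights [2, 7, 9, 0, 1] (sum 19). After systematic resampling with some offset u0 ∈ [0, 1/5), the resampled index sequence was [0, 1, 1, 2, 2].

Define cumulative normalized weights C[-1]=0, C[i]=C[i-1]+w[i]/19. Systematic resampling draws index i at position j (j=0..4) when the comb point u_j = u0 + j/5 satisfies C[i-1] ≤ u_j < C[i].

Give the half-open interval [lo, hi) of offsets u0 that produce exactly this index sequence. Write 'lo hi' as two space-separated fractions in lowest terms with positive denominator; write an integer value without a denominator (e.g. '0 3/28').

C = [2/19, 9/19, 18/19, 18/19, 1]
j=0 picked index 0: u0 ∈ [0, 2/19)
j=1 picked index 1: u0 ∈ [-9/95, 26/95)
j=2 picked index 1: u0 ∈ [-28/95, 7/95)
j=3 picked index 2: u0 ∈ [-12/95, 33/95)
j=4 picked index 2: u0 ∈ [-31/95, 14/95)
intersection: [0, 7/95)

0 7/95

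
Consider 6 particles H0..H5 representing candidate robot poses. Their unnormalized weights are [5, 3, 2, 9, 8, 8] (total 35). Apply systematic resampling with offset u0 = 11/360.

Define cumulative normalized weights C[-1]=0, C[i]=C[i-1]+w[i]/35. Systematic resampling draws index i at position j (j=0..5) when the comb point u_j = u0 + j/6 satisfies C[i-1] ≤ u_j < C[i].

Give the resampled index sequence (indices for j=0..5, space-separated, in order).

0 1 3 3 4 5

C = [1/7, 8/35, 2/7, 19/35, 27/35, 1]
j=0: u_0=11/360 ∈ [0, 1/7) → index 0
j=1: u_1=71/360 ∈ [1/7, 8/35) → index 1
j=2: u_2=131/360 ∈ [2/7, 19/35) → index 3
j=3: u_3=191/360 ∈ [2/7, 19/35) → index 3
j=4: u_4=251/360 ∈ [19/35, 27/35) → index 4
j=5: u_5=311/360 ∈ [27/35, 1) → index 5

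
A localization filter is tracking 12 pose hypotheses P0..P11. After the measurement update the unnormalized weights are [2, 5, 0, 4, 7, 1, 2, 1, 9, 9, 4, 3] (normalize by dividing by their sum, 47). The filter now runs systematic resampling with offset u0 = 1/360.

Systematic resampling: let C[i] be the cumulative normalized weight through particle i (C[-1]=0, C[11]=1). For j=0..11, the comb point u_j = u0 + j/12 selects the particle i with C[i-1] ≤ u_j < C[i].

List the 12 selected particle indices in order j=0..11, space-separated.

C = [2/47, 7/47, 7/47, 11/47, 18/47, 19/47, 21/47, 22/47, 31/47, 40/47, 44/47, 1]
j=0: u_0=1/360 ∈ [0, 2/47) → index 0
j=1: u_1=31/360 ∈ [2/47, 7/47) → index 1
j=2: u_2=61/360 ∈ [7/47, 11/47) → index 3
j=3: u_3=91/360 ∈ [11/47, 18/47) → index 4
j=4: u_4=121/360 ∈ [11/47, 18/47) → index 4
j=5: u_5=151/360 ∈ [19/47, 21/47) → index 6
j=6: u_6=181/360 ∈ [22/47, 31/47) → index 8
j=7: u_7=211/360 ∈ [22/47, 31/47) → index 8
j=8: u_8=241/360 ∈ [31/47, 40/47) → index 9
j=9: u_9=271/360 ∈ [31/47, 40/47) → index 9
j=10: u_10=301/360 ∈ [31/47, 40/47) → index 9
j=11: u_11=331/360 ∈ [40/47, 44/47) → index 10

0 1 3 4 4 6 8 8 9 9 9 10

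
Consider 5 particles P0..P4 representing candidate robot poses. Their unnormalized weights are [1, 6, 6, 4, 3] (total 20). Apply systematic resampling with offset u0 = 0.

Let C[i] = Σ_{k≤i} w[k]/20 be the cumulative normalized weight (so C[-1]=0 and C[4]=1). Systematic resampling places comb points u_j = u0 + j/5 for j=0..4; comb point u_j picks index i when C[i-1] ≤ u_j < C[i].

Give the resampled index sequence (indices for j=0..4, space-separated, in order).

0 1 2 2 3

C = [1/20, 7/20, 13/20, 17/20, 1]
j=0: u_0=0 ∈ [0, 1/20) → index 0
j=1: u_1=1/5 ∈ [1/20, 7/20) → index 1
j=2: u_2=2/5 ∈ [7/20, 13/20) → index 2
j=3: u_3=3/5 ∈ [7/20, 13/20) → index 2
j=4: u_4=4/5 ∈ [13/20, 17/20) → index 3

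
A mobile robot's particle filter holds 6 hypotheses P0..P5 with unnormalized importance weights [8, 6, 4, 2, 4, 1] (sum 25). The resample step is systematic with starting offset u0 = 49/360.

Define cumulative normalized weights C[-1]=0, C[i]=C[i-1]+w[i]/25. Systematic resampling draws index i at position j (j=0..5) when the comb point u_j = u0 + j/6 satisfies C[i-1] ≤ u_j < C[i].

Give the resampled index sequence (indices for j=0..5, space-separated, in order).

0 0 1 2 4 5

C = [8/25, 14/25, 18/25, 4/5, 24/25, 1]
j=0: u_0=49/360 ∈ [0, 8/25) → index 0
j=1: u_1=109/360 ∈ [0, 8/25) → index 0
j=2: u_2=169/360 ∈ [8/25, 14/25) → index 1
j=3: u_3=229/360 ∈ [14/25, 18/25) → index 2
j=4: u_4=289/360 ∈ [4/5, 24/25) → index 4
j=5: u_5=349/360 ∈ [24/25, 1) → index 5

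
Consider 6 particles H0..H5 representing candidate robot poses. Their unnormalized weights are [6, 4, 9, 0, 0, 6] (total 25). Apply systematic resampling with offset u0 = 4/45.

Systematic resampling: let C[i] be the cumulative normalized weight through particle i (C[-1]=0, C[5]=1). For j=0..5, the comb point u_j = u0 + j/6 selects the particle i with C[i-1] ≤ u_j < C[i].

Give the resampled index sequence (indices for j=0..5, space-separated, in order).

0 1 2 2 2 5

C = [6/25, 2/5, 19/25, 19/25, 19/25, 1]
j=0: u_0=4/45 ∈ [0, 6/25) → index 0
j=1: u_1=23/90 ∈ [6/25, 2/5) → index 1
j=2: u_2=19/45 ∈ [2/5, 19/25) → index 2
j=3: u_3=53/90 ∈ [2/5, 19/25) → index 2
j=4: u_4=34/45 ∈ [2/5, 19/25) → index 2
j=5: u_5=83/90 ∈ [19/25, 1) → index 5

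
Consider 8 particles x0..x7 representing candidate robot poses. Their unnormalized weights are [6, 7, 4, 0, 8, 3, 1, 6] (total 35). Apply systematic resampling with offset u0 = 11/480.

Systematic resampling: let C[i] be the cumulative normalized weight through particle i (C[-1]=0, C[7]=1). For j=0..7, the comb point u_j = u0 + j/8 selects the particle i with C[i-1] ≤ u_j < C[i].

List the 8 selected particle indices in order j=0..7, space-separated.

0 0 1 2 4 4 5 7

C = [6/35, 13/35, 17/35, 17/35, 5/7, 4/5, 29/35, 1]
j=0: u_0=11/480 ∈ [0, 6/35) → index 0
j=1: u_1=71/480 ∈ [0, 6/35) → index 0
j=2: u_2=131/480 ∈ [6/35, 13/35) → index 1
j=3: u_3=191/480 ∈ [13/35, 17/35) → index 2
j=4: u_4=251/480 ∈ [17/35, 5/7) → index 4
j=5: u_5=311/480 ∈ [17/35, 5/7) → index 4
j=6: u_6=371/480 ∈ [5/7, 4/5) → index 5
j=7: u_7=431/480 ∈ [29/35, 1) → index 7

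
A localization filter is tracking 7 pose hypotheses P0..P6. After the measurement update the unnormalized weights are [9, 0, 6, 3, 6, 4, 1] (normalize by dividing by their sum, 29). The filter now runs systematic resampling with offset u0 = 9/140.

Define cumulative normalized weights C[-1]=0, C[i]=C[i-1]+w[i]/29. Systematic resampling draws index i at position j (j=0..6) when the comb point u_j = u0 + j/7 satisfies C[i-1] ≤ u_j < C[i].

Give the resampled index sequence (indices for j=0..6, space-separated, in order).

C = [9/29, 9/29, 15/29, 18/29, 24/29, 28/29, 1]
j=0: u_0=9/140 ∈ [0, 9/29) → index 0
j=1: u_1=29/140 ∈ [0, 9/29) → index 0
j=2: u_2=7/20 ∈ [9/29, 15/29) → index 2
j=3: u_3=69/140 ∈ [9/29, 15/29) → index 2
j=4: u_4=89/140 ∈ [18/29, 24/29) → index 4
j=5: u_5=109/140 ∈ [18/29, 24/29) → index 4
j=6: u_6=129/140 ∈ [24/29, 28/29) → index 5

0 0 2 2 4 4 5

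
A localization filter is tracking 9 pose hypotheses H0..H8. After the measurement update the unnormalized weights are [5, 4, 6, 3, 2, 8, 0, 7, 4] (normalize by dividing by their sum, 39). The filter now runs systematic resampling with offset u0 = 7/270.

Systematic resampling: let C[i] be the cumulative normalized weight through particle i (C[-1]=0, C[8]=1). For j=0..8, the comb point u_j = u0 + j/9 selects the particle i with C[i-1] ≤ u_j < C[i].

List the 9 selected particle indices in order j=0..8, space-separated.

0 1 2 2 4 5 5 7 8

C = [5/39, 3/13, 5/13, 6/13, 20/39, 28/39, 28/39, 35/39, 1]
j=0: u_0=7/270 ∈ [0, 5/39) → index 0
j=1: u_1=37/270 ∈ [5/39, 3/13) → index 1
j=2: u_2=67/270 ∈ [3/13, 5/13) → index 2
j=3: u_3=97/270 ∈ [3/13, 5/13) → index 2
j=4: u_4=127/270 ∈ [6/13, 20/39) → index 4
j=5: u_5=157/270 ∈ [20/39, 28/39) → index 5
j=6: u_6=187/270 ∈ [20/39, 28/39) → index 5
j=7: u_7=217/270 ∈ [28/39, 35/39) → index 7
j=8: u_8=247/270 ∈ [35/39, 1) → index 8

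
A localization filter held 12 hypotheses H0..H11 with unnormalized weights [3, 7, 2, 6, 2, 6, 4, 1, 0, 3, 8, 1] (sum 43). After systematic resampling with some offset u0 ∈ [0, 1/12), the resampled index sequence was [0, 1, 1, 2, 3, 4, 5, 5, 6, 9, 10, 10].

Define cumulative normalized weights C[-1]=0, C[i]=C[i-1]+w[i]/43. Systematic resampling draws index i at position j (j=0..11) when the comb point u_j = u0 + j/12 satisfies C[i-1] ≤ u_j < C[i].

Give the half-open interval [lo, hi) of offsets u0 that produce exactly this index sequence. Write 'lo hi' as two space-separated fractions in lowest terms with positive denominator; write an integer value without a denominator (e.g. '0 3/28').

C = [3/43, 10/43, 12/43, 18/43, 20/43, 26/43, 30/43, 31/43, 31/43, 34/43, 42/43, 1]
j=0 picked index 0: u0 ∈ [0, 3/43)
j=1 picked index 1: u0 ∈ [-7/516, 77/516)
j=2 picked index 1: u0 ∈ [-25/258, 17/258)
j=3 picked index 2: u0 ∈ [-3/172, 5/172)
j=4 picked index 3: u0 ∈ [-7/129, 11/129)
j=5 picked index 4: u0 ∈ [1/516, 25/516)
j=6 picked index 5: u0 ∈ [-3/86, 9/86)
j=7 picked index 5: u0 ∈ [-61/516, 11/516)
j=8 picked index 6: u0 ∈ [-8/129, 4/129)
j=9 picked index 9: u0 ∈ [-5/172, 7/172)
j=10 picked index 10: u0 ∈ [-11/258, 37/258)
j=11 picked index 10: u0 ∈ [-65/516, 31/516)
intersection: [1/516, 11/516)

1/516 11/516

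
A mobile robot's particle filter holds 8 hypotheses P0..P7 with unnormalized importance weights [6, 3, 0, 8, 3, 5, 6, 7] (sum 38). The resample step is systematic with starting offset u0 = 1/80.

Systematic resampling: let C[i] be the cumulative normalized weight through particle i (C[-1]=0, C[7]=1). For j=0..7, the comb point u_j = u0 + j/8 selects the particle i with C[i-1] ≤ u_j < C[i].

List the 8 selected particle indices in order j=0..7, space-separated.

C = [3/19, 9/38, 9/38, 17/38, 10/19, 25/38, 31/38, 1]
j=0: u_0=1/80 ∈ [0, 3/19) → index 0
j=1: u_1=11/80 ∈ [0, 3/19) → index 0
j=2: u_2=21/80 ∈ [9/38, 17/38) → index 3
j=3: u_3=31/80 ∈ [9/38, 17/38) → index 3
j=4: u_4=41/80 ∈ [17/38, 10/19) → index 4
j=5: u_5=51/80 ∈ [10/19, 25/38) → index 5
j=6: u_6=61/80 ∈ [25/38, 31/38) → index 6
j=7: u_7=71/80 ∈ [31/38, 1) → index 7

0 0 3 3 4 5 6 7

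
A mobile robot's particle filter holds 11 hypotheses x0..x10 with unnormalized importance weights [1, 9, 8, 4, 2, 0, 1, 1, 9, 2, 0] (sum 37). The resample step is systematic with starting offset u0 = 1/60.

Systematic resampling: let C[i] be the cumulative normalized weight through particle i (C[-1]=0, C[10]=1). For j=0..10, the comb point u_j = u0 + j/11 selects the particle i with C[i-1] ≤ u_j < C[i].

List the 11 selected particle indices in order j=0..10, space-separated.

0 1 1 2 2 2 3 6 8 8 8

C = [1/37, 10/37, 18/37, 22/37, 24/37, 24/37, 25/37, 26/37, 35/37, 1, 1]
j=0: u_0=1/60 ∈ [0, 1/37) → index 0
j=1: u_1=71/660 ∈ [1/37, 10/37) → index 1
j=2: u_2=131/660 ∈ [1/37, 10/37) → index 1
j=3: u_3=191/660 ∈ [10/37, 18/37) → index 2
j=4: u_4=251/660 ∈ [10/37, 18/37) → index 2
j=5: u_5=311/660 ∈ [10/37, 18/37) → index 2
j=6: u_6=371/660 ∈ [18/37, 22/37) → index 3
j=7: u_7=431/660 ∈ [24/37, 25/37) → index 6
j=8: u_8=491/660 ∈ [26/37, 35/37) → index 8
j=9: u_9=551/660 ∈ [26/37, 35/37) → index 8
j=10: u_10=611/660 ∈ [26/37, 35/37) → index 8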